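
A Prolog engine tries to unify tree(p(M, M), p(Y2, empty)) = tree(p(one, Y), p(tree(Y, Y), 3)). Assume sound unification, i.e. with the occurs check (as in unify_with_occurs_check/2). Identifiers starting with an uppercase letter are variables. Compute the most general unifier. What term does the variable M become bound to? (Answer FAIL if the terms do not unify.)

Decompose tree/2: p(M, M) = p(one, Y),  p(Y2, empty) = p(tree(Y, Y), 3).
Decompose p/2: M = one,  M = Y.
Bind M := one; substituting into the one remaining equation that mentions M gives: one = Y.
Bind Y := one; substituting into the remaining equation gives: p(Y2, empty) = p(tree(one, one), 3).
Decompose p/2: Y2 = tree(one, one),  empty = 3.
Bind Y2 := tree(one, one); no other remaining equation mentions Y2.
Clash: constants empty and 3 differ; no unifier exists.

FAIL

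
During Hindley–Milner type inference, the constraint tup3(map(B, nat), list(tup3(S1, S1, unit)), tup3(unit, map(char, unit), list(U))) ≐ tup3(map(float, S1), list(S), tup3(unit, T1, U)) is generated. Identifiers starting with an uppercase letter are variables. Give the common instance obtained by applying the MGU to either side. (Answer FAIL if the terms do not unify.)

Decompose tup3/3: map(B, nat) ≐ map(float, S1),  list(tup3(S1, S1, unit)) ≐ list(S),  tup3(unit, map(char, unit), list(U)) ≐ tup3(unit, T1, U).
Decompose map/2: B ≐ float,  nat ≐ S1.
Bind B := float; no other remaining equation mentions B.
Bind S1 := nat; substituting into the one remaining equation that mentions S1 gives: list(tup3(nat, nat, unit)) ≐ list(S).
Decompose list/1: tup3(nat, nat, unit) ≐ S.
Bind S := tup3(nat, nat, unit); no other remaining equation mentions S.
Decompose tup3/3: unit ≐ unit,  map(char, unit) ≐ T1,  list(U) ≐ U.
Delete trivial equation unit ≐ unit.
Bind T1 := map(char, unit); no other remaining equation mentions T1.
Occurs check fails: U occurs in list(U); the equation U ≐ list(U) has no finite solution.

FAIL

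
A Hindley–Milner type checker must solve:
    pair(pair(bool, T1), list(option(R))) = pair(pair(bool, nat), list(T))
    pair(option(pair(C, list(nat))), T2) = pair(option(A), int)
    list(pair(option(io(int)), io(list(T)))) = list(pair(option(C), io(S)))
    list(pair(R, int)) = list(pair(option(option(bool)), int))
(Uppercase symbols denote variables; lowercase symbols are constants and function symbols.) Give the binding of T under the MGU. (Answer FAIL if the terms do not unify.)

Decompose pair/2: pair(bool, T1) = pair(bool, nat),  list(option(R)) = list(T).
Decompose pair/2: bool = bool,  T1 = nat.
Delete trivial equation bool = bool.
Bind T1 := nat; no other remaining equation mentions T1.
Decompose list/1: option(R) = T.
Bind T := option(R); substituting into the one remaining equation that mentions T gives: list(pair(option(io(int)), io(list(option(R))))) = list(pair(option(C), io(S))).
Decompose pair/2: option(pair(C, list(nat))) = option(A),  T2 = int.
Decompose option/1: pair(C, list(nat)) = A.
Bind A := pair(C, list(nat)); no other remaining equation mentions A.
Bind T2 := int; no other remaining equation mentions T2.
Decompose list/1: pair(option(io(int)), io(list(option(R)))) = pair(option(C), io(S)).
Decompose pair/2: option(io(int)) = option(C),  io(list(option(R))) = io(S).
Decompose option/1: io(int) = C.
Bind C := io(int); no other remaining equation mentions C. Substituting into the earlier binding gives A := pair(io(int), list(nat)).
Decompose io/1: list(option(R)) = S.
Bind S := list(option(R)); no other remaining equation mentions S.
Decompose list/1: pair(R, int) = pair(option(option(bool)), int).
Decompose pair/2: R = option(option(bool)),  int = int.
Bind R := option(option(bool)); no other remaining equation mentions R. Substituting into the earlier bindings gives T := option(option(option(bool))), S := list(option(option(option(bool)))).
Delete trivial equation int = int.
MGU = { T1 := nat, T := option(option(option(bool))), A := pair(io(int), list(nat)), T2 := int, C := io(int), S := list(option(option(option(bool)))), R := option(option(bool)) }, so T := option(option(option(bool))).

option(option(option(bool)))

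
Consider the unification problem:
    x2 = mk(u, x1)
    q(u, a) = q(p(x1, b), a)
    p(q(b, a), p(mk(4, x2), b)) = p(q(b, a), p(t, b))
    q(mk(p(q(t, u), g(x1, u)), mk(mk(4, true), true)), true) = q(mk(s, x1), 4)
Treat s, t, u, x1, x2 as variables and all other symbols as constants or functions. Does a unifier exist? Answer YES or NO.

Bind x2 := mk(u, x1); substituting into the one remaining equation that mentions x2 gives: p(q(b, a), p(mk(4, mk(u, x1)), b)) = p(q(b, a), p(t, b)).
Decompose q/2: u = p(x1, b),  a = a.
Bind u := p(x1, b); substituting into the 2 remaining equations that mention u gives: p(q(b, a), p(mk(4, mk(p(x1, b), x1)), b)) = p(q(b, a), p(t, b)),  q(mk(p(q(t, p(x1, b)), g(x1, p(x1, b))), mk(mk(4, true), true)), true) = q(mk(s, x1), 4). Substituting into the earlier binding gives x2 := mk(p(x1, b), x1).
Delete trivial equation a = a.
Decompose p/2: q(b, a) = q(b, a),  p(mk(4, mk(p(x1, b), x1)), b) = p(t, b).
Delete trivial equation q(b, a) = q(b, a).
Decompose p/2: mk(4, mk(p(x1, b), x1)) = t,  b = b.
Bind t := mk(4, mk(p(x1, b), x1)); substituting into the one remaining equation that mentions t gives: q(mk(p(q(mk(4, mk(p(x1, b), x1)), p(x1, b)), g(x1, p(x1, b))), mk(mk(4, true), true)), true) = q(mk(s, x1), 4).
Delete trivial equation b = b.
Decompose q/2: mk(p(q(mk(4, mk(p(x1, b), x1)), p(x1, b)), g(x1, p(x1, b))), mk(mk(4, true), true)) = mk(s, x1),  true = 4.
Decompose mk/2: p(q(mk(4, mk(p(x1, b), x1)), p(x1, b)), g(x1, p(x1, b))) = s,  mk(mk(4, true), true) = x1.
Bind s := p(q(mk(4, mk(p(x1, b), x1)), p(x1, b)), g(x1, p(x1, b))); no other remaining equation mentions s.
Bind x1 := mk(mk(4, true), true); no other remaining equation mentions x1. Substituting into the earlier bindings gives x2 := mk(p(mk(mk(4, true), true), b), mk(mk(4, true), true)), u := p(mk(mk(4, true), true), b), t := mk(4, mk(p(mk(mk(4, true), true), b), mk(mk(4, true), true))), s := p(q(mk(4, mk(p(mk(mk(4, true), true), b), mk(mk(4, true), true))), p(mk(mk(4, true), true), b)), g(mk(mk(4, true), true), p(mk(mk(4, true), true), b))).
Clash: constants true and 4 differ; no unifier exists.

NO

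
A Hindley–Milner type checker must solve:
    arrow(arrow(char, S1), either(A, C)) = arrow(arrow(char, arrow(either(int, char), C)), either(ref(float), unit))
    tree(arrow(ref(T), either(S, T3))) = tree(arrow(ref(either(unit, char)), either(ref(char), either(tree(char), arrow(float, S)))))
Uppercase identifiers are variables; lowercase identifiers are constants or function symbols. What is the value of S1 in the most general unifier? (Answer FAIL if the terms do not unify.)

arrow(either(int, char), unit)

Decompose arrow/2: arrow(char, S1) = arrow(char, arrow(either(int, char), C)),  either(A, C) = either(ref(float), unit).
Decompose arrow/2: char = char,  S1 = arrow(either(int, char), C).
Delete trivial equation char = char.
Bind S1 := arrow(either(int, char), C); no other remaining equation mentions S1.
Decompose either/2: A = ref(float),  C = unit.
Bind A := ref(float); no other remaining equation mentions A.
Bind C := unit; no other remaining equation mentions C. Substituting into the earlier binding gives S1 := arrow(either(int, char), unit).
Decompose tree/1: arrow(ref(T), either(S, T3)) = arrow(ref(either(unit, char)), either(ref(char), either(tree(char), arrow(float, S)))).
Decompose arrow/2: ref(T) = ref(either(unit, char)),  either(S, T3) = either(ref(char), either(tree(char), arrow(float, S))).
Decompose ref/1: T = either(unit, char).
Bind T := either(unit, char); no other remaining equation mentions T.
Decompose either/2: S = ref(char),  T3 = either(tree(char), arrow(float, S)).
Bind S := ref(char); substituting into the remaining equation gives: T3 = either(tree(char), arrow(float, ref(char))).
Bind T3 := either(tree(char), arrow(float, ref(char))).
MGU = { S1 := arrow(either(int, char), unit), A := ref(float), C := unit, T := either(unit, char), S := ref(char), T3 := either(tree(char), arrow(float, ref(char))) }, so S1 := arrow(either(int, char), unit).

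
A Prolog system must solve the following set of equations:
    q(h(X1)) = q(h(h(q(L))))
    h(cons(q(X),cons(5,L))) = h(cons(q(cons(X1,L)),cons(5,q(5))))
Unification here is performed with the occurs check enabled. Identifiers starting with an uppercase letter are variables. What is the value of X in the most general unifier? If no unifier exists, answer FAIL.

cons(h(q(q(5))),q(5))

Decompose q/1: h(X1) = h(h(q(L))).
Decompose h/1: X1 = h(q(L)).
Bind X1 := h(q(L)); substituting into the remaining equation gives: h(cons(q(X),cons(5,L))) = h(cons(q(cons(h(q(L)),L)),cons(5,q(5)))).
Decompose h/1: cons(q(X),cons(5,L)) = cons(q(cons(h(q(L)),L)),cons(5,q(5))).
Decompose cons/2: q(X) = q(cons(h(q(L)),L)),  cons(5,L) = cons(5,q(5)).
Decompose q/1: X = cons(h(q(L)),L).
Bind X := cons(h(q(L)),L); no other remaining equation mentions X.
Decompose cons/2: 5 = 5,  L = q(5).
Delete trivial equation 5 = 5.
Bind L := q(5). Substituting into the earlier bindings gives X1 := h(q(q(5))), X := cons(h(q(q(5))),q(5)).
MGU = { X1 = h(q(q(5))), X = cons(h(q(q(5))),q(5)), L = q(5) }, so X = cons(h(q(q(5))),q(5)).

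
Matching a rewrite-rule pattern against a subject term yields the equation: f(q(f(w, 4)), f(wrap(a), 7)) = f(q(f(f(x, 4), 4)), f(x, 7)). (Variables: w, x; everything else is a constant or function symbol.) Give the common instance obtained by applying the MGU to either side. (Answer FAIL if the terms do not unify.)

Decompose f/2: q(f(w, 4)) = q(f(f(x, 4), 4)),  f(wrap(a), 7) = f(x, 7).
Decompose q/1: f(w, 4) = f(f(x, 4), 4).
Decompose f/2: w = f(x, 4),  4 = 4.
Bind w := f(x, 4); no other remaining equation mentions w.
Delete trivial equation 4 = 4.
Decompose f/2: wrap(a) = x,  7 = 7.
Bind x := wrap(a); no other remaining equation mentions x. Substituting into the earlier binding gives w := f(wrap(a), 4).
Delete trivial equation 7 = 7.
Applying the MGU to either side gives f(q(f(f(wrap(a), 4), 4)), f(wrap(a), 7)).

f(q(f(f(wrap(a), 4), 4)), f(wrap(a), 7))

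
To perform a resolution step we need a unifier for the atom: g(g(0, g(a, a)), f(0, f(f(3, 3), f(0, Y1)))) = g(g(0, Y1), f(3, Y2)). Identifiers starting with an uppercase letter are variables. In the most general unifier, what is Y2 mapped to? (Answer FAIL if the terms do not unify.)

Decompose g/2: g(0, g(a, a)) = g(0, Y1),  f(0, f(f(3, 3), f(0, Y1))) = f(3, Y2).
Decompose g/2: 0 = 0,  g(a, a) = Y1.
Delete trivial equation 0 = 0.
Bind Y1 := g(a, a); substituting into the remaining equation gives: f(0, f(f(3, 3), f(0, g(a, a)))) = f(3, Y2).
Decompose f/2: 0 = 3,  f(f(3, 3), f(0, g(a, a))) = Y2.
Clash: constants 0 and 3 differ; no unifier exists.

FAIL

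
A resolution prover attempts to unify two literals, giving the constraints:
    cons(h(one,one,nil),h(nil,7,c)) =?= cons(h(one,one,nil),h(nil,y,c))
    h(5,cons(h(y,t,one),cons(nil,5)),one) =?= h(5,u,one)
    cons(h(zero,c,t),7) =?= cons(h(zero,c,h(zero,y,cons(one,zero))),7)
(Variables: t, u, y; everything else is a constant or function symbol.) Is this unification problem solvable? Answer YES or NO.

Decompose cons/2: h(one,one,nil) =?= h(one,one,nil),  h(nil,7,c) =?= h(nil,y,c).
Delete trivial equation h(one,one,nil) =?= h(one,one,nil).
Decompose h/3: nil =?= nil,  7 =?= y,  c =?= c.
Delete trivial equation nil =?= nil.
Bind y := 7; substituting into the 2 remaining equations that mention y gives: h(5,cons(h(7,t,one),cons(nil,5)),one) =?= h(5,u,one),  cons(h(zero,c,t),7) =?= cons(h(zero,c,h(zero,7,cons(one,zero))),7).
Delete trivial equation c =?= c.
Decompose h/3: 5 =?= 5,  cons(h(7,t,one),cons(nil,5)) =?= u,  one =?= one.
Delete trivial equation 5 =?= 5.
Bind u := cons(h(7,t,one),cons(nil,5)); no other remaining equation mentions u.
Delete trivial equation one =?= one.
Decompose cons/2: h(zero,c,t) =?= h(zero,c,h(zero,7,cons(one,zero))),  7 =?= 7.
Decompose h/3: zero =?= zero,  c =?= c,  t =?= h(zero,7,cons(one,zero)).
Delete trivial equation zero =?= zero.
Delete trivial equation c =?= c.
Bind t := h(zero,7,cons(one,zero)); no other remaining equation mentions t. Substituting into the earlier binding gives u := cons(h(7,h(zero,7,cons(one,zero)),one),cons(nil,5)).
Delete trivial equation 7 =?= 7.
No equations remain and no clash or occurs-check failure arose, so a unifier exists.

YES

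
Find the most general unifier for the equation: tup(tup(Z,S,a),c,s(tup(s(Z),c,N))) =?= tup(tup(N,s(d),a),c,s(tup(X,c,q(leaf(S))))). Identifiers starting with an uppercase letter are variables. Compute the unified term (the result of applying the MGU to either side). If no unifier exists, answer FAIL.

Decompose tup/3: tup(Z,S,a) =?= tup(N,s(d),a),  c =?= c,  s(tup(s(Z),c,N)) =?= s(tup(X,c,q(leaf(S)))).
Decompose tup/3: Z =?= N,  S =?= s(d),  a =?= a.
Bind Z := N; substituting into the one remaining equation that mentions Z gives: s(tup(s(N),c,N)) =?= s(tup(X,c,q(leaf(S)))).
Bind S := s(d); substituting into the one remaining equation that mentions S gives: s(tup(s(N),c,N)) =?= s(tup(X,c,q(leaf(s(d))))).
Delete trivial equation a =?= a.
Delete trivial equation c =?= c.
Decompose s/1: tup(s(N),c,N) =?= tup(X,c,q(leaf(s(d)))).
Decompose tup/3: s(N) =?= X,  c =?= c,  N =?= q(leaf(s(d))).
Bind X := s(N); no other remaining equation mentions X.
Delete trivial equation c =?= c.
Bind N := q(leaf(s(d))). Substituting into the earlier bindings gives Z := q(leaf(s(d))), X := s(q(leaf(s(d)))).
Applying the MGU to either side gives tup(tup(q(leaf(s(d))),s(d),a),c,s(tup(s(q(leaf(s(d)))),c,q(leaf(s(d)))))).

tup(tup(q(leaf(s(d))),s(d),a),c,s(tup(s(q(leaf(s(d)))),c,q(leaf(s(d))))))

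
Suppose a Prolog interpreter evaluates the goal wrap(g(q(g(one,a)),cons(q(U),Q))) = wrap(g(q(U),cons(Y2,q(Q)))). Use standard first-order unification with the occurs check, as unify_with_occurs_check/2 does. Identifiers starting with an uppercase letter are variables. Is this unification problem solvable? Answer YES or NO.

NO

Decompose wrap/1: g(q(g(one,a)),cons(q(U),Q)) = g(q(U),cons(Y2,q(Q))).
Decompose g/2: q(g(one,a)) = q(U),  cons(q(U),Q) = cons(Y2,q(Q)).
Decompose q/1: g(one,a) = U.
Bind U := g(one,a); substituting into the remaining equation gives: cons(q(g(one,a)),Q) = cons(Y2,q(Q)).
Decompose cons/2: q(g(one,a)) = Y2,  Q = q(Q).
Bind Y2 := q(g(one,a)); no other remaining equation mentions Y2.
Occurs check fails: Q occurs in q(Q); the equation Q = q(Q) has no finite solution.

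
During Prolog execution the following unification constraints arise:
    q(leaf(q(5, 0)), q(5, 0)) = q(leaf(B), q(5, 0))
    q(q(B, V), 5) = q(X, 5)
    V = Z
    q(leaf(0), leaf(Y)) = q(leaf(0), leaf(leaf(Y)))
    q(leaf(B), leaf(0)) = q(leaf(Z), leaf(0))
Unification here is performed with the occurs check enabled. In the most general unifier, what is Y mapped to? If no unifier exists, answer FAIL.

Decompose q/2: leaf(q(5, 0)) = leaf(B),  q(5, 0) = q(5, 0).
Decompose leaf/1: q(5, 0) = B.
Bind B := q(5, 0); substituting into the 2 remaining equations that mention B gives: q(q(q(5, 0), V), 5) = q(X, 5),  q(leaf(q(5, 0)), leaf(0)) = q(leaf(Z), leaf(0)).
Delete trivial equation q(5, 0) = q(5, 0).
Decompose q/2: q(q(5, 0), V) = X,  5 = 5.
Bind X := q(q(5, 0), V); no other remaining equation mentions X.
Delete trivial equation 5 = 5.
Bind V := Z; no other remaining equation mentions V. Substituting into the earlier binding gives X := q(q(5, 0), Z).
Decompose q/2: leaf(0) = leaf(0),  leaf(Y) = leaf(leaf(Y)).
Delete trivial equation leaf(0) = leaf(0).
Decompose leaf/1: Y = leaf(Y).
Occurs check fails: Y occurs in leaf(Y); the equation Y = leaf(Y) has no finite solution.

FAIL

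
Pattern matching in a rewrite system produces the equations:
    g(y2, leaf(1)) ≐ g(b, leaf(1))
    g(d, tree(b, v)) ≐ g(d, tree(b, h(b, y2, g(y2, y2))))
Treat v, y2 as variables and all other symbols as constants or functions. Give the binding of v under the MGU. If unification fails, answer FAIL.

Decompose g/2: y2 ≐ b,  leaf(1) ≐ leaf(1).
Bind y2 := b; substituting into the one remaining equation that mentions y2 gives: g(d, tree(b, v)) ≐ g(d, tree(b, h(b, b, g(b, b)))).
Delete trivial equation leaf(1) ≐ leaf(1).
Decompose g/2: d ≐ d,  tree(b, v) ≐ tree(b, h(b, b, g(b, b))).
Delete trivial equation d ≐ d.
Decompose tree/2: b ≐ b,  v ≐ h(b, b, g(b, b)).
Delete trivial equation b ≐ b.
Bind v := h(b, b, g(b, b)).
MGU = { y2 -> b, v -> h(b, b, g(b, b)) }, so v -> h(b, b, g(b, b)).

h(b, b, g(b, b))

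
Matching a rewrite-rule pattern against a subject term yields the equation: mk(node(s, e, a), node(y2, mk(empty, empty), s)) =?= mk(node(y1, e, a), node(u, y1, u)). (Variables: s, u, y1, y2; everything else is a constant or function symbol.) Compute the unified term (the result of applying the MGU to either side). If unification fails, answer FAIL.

Decompose mk/2: node(s, e, a) =?= node(y1, e, a),  node(y2, mk(empty, empty), s) =?= node(u, y1, u).
Decompose node/3: s =?= y1,  e =?= e,  a =?= a.
Bind s := y1; substituting into the one remaining equation that mentions s gives: node(y2, mk(empty, empty), y1) =?= node(u, y1, u).
Delete trivial equation e =?= e.
Delete trivial equation a =?= a.
Decompose node/3: y2 =?= u,  mk(empty, empty) =?= y1,  y1 =?= u.
Bind y2 := u; no other remaining equation mentions y2.
Bind y1 := mk(empty, empty); substituting into the remaining equation gives: mk(empty, empty) =?= u. Substituting into the earlier binding gives s := mk(empty, empty).
Bind u := mk(empty, empty). Substituting into the earlier binding gives y2 := mk(empty, empty).
Applying the MGU to either side gives mk(node(mk(empty, empty), e, a), node(mk(empty, empty), mk(empty, empty), mk(empty, empty))).

mk(node(mk(empty, empty), e, a), node(mk(empty, empty), mk(empty, empty), mk(empty, empty)))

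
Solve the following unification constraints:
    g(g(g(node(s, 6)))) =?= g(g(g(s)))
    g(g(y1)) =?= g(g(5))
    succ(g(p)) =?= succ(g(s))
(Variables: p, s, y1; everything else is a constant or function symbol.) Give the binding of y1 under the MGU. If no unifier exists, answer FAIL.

Decompose g/1: g(g(node(s, 6))) =?= g(g(s)).
Decompose g/1: g(node(s, 6)) =?= g(s).
Decompose g/1: node(s, 6) =?= s.
Occurs check fails: s occurs in node(s, 6); the equation s =?= node(s, 6) has no finite solution.

FAIL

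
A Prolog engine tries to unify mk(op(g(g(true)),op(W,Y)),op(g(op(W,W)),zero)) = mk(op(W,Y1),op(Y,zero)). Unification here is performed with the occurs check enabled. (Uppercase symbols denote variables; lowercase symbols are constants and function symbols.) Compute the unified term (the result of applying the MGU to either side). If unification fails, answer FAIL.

mk(op(g(g(true)),op(g(g(true)),g(op(g(g(true)),g(g(true)))))),op(g(op(g(g(true)),g(g(true)))),zero))

Decompose mk/2: op(g(g(true)),op(W,Y)) = op(W,Y1),  op(g(op(W,W)),zero) = op(Y,zero).
Decompose op/2: g(g(true)) = W,  op(W,Y) = Y1.
Bind W := g(g(true)); substituting into the remaining equations gives: op(g(g(true)),Y) = Y1,  op(g(op(g(g(true)),g(g(true)))),zero) = op(Y,zero).
Bind Y1 := op(g(g(true)),Y); no other remaining equation mentions Y1.
Decompose op/2: g(op(g(g(true)),g(g(true)))) = Y,  zero = zero.
Bind Y := g(op(g(g(true)),g(g(true)))); no other remaining equation mentions Y. Substituting into the earlier binding gives Y1 := op(g(g(true)),g(op(g(g(true)),g(g(true))))).
Delete trivial equation zero = zero.
Applying the MGU to either side gives mk(op(g(g(true)),op(g(g(true)),g(op(g(g(true)),g(g(true)))))),op(g(op(g(g(true)),g(g(true)))),zero)).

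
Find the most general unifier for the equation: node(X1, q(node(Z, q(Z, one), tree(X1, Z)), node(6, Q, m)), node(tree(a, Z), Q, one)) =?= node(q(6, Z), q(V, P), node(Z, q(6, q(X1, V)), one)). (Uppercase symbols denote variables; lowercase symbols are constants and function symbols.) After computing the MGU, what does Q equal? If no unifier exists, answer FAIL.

Decompose node/3: X1 =?= q(6, Z),  q(node(Z, q(Z, one), tree(X1, Z)), node(6, Q, m)) =?= q(V, P),  node(tree(a, Z), Q, one) =?= node(Z, q(6, q(X1, V)), one).
Bind X1 := q(6, Z); substituting into the remaining equations gives: q(node(Z, q(Z, one), tree(q(6, Z), Z)), node(6, Q, m)) =?= q(V, P),  node(tree(a, Z), Q, one) =?= node(Z, q(6, q(q(6, Z), V)), one).
Decompose q/2: node(Z, q(Z, one), tree(q(6, Z), Z)) =?= V,  node(6, Q, m) =?= P.
Bind V := node(Z, q(Z, one), tree(q(6, Z), Z)); substituting into the one remaining equation that mentions V gives: node(tree(a, Z), Q, one) =?= node(Z, q(6, q(q(6, Z), node(Z, q(Z, one), tree(q(6, Z), Z)))), one).
Bind P := node(6, Q, m); no other remaining equation mentions P.
Decompose node/3: tree(a, Z) =?= Z,  Q =?= q(6, q(q(6, Z), node(Z, q(Z, one), tree(q(6, Z), Z)))),  one =?= one.
Occurs check fails: Z occurs in tree(a, Z); the equation Z =?= tree(a, Z) has no finite solution.

FAIL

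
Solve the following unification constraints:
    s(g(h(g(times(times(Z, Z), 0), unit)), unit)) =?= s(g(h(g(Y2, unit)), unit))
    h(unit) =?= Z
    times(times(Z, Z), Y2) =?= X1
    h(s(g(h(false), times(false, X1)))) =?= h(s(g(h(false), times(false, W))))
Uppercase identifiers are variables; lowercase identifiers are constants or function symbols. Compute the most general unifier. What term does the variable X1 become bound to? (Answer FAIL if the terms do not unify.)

times(times(h(unit), h(unit)), times(times(h(unit), h(unit)), 0))

Decompose s/1: g(h(g(times(times(Z, Z), 0), unit)), unit) =?= g(h(g(Y2, unit)), unit).
Decompose g/2: h(g(times(times(Z, Z), 0), unit)) =?= h(g(Y2, unit)),  unit =?= unit.
Decompose h/1: g(times(times(Z, Z), 0), unit) =?= g(Y2, unit).
Decompose g/2: times(times(Z, Z), 0) =?= Y2,  unit =?= unit.
Bind Y2 := times(times(Z, Z), 0); substituting into the one remaining equation that mentions Y2 gives: times(times(Z, Z), times(times(Z, Z), 0)) =?= X1.
Delete trivial equation unit =?= unit.
Delete trivial equation unit =?= unit.
Bind Z := h(unit); substituting into the one remaining equation that mentions Z gives: times(times(h(unit), h(unit)), times(times(h(unit), h(unit)), 0)) =?= X1. Substituting into the earlier binding gives Y2 := times(times(h(unit), h(unit)), 0).
Bind X1 := times(times(h(unit), h(unit)), times(times(h(unit), h(unit)), 0)); substituting into the remaining equation gives: h(s(g(h(false), times(false, times(times(h(unit), h(unit)), times(times(h(unit), h(unit)), 0)))))) =?= h(s(g(h(false), times(false, W)))).
Decompose h/1: s(g(h(false), times(false, times(times(h(unit), h(unit)), times(times(h(unit), h(unit)), 0))))) =?= s(g(h(false), times(false, W))).
Decompose s/1: g(h(false), times(false, times(times(h(unit), h(unit)), times(times(h(unit), h(unit)), 0)))) =?= g(h(false), times(false, W)).
Decompose g/2: h(false) =?= h(false),  times(false, times(times(h(unit), h(unit)), times(times(h(unit), h(unit)), 0))) =?= times(false, W).
Delete trivial equation h(false) =?= h(false).
Decompose times/2: false =?= false,  times(times(h(unit), h(unit)), times(times(h(unit), h(unit)), 0)) =?= W.
Delete trivial equation false =?= false.
Bind W := times(times(h(unit), h(unit)), times(times(h(unit), h(unit)), 0)).
MGU = { Y2 ↦ times(times(h(unit), h(unit)), 0), Z ↦ h(unit), X1 ↦ times(times(h(unit), h(unit)), times(times(h(unit), h(unit)), 0)), W ↦ times(times(h(unit), h(unit)), times(times(h(unit), h(unit)), 0)) }, so X1 ↦ times(times(h(unit), h(unit)), times(times(h(unit), h(unit)), 0)).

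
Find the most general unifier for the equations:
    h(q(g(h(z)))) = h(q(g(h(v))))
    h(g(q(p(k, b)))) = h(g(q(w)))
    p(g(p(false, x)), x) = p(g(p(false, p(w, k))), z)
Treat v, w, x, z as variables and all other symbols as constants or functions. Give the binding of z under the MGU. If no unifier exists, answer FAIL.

p(p(k, b), k)

Decompose h/1: q(g(h(z))) = q(g(h(v))).
Decompose q/1: g(h(z)) = g(h(v)).
Decompose g/1: h(z) = h(v).
Decompose h/1: z = v.
Bind z := v; substituting into the one remaining equation that mentions z gives: p(g(p(false, x)), x) = p(g(p(false, p(w, k))), v).
Decompose h/1: g(q(p(k, b))) = g(q(w)).
Decompose g/1: q(p(k, b)) = q(w).
Decompose q/1: p(k, b) = w.
Bind w := p(k, b); substituting into the remaining equation gives: p(g(p(false, x)), x) = p(g(p(false, p(p(k, b), k))), v).
Decompose p/2: g(p(false, x)) = g(p(false, p(p(k, b), k))),  x = v.
Decompose g/1: p(false, x) = p(false, p(p(k, b), k)).
Decompose p/2: false = false,  x = p(p(k, b), k).
Delete trivial equation false = false.
Bind x := p(p(k, b), k); substituting into the remaining equation gives: p(p(k, b), k) = v.
Bind v := p(p(k, b), k). Substituting into the earlier binding gives z := p(p(k, b), k).
MGU = { z -> p(p(k, b), k), w -> p(k, b), x -> p(p(k, b), k), v -> p(p(k, b), k) }, so z -> p(p(k, b), k).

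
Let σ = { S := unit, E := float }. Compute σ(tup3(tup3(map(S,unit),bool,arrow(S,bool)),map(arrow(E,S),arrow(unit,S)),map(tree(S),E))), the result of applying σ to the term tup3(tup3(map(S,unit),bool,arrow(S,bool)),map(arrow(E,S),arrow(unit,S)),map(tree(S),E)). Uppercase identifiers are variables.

tup3(tup3(map(unit,unit),bool,arrow(unit,bool)),map(arrow(float,unit),arrow(unit,unit)),map(tree(unit),float))

Replace each occurrence of S with unit.
Replace each occurrence of E with float.
Result: tup3(tup3(map(unit,unit),bool,arrow(unit,bool)),map(arrow(float,unit),arrow(unit,unit)),map(tree(unit),float)).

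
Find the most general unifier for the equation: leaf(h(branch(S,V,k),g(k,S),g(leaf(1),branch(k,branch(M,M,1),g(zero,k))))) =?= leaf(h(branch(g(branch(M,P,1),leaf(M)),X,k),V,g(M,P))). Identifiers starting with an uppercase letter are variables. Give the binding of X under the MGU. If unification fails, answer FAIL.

g(k,g(branch(leaf(1),branch(k,branch(leaf(1),leaf(1),1),g(zero,k)),1),leaf(leaf(1))))

Decompose leaf/1: h(branch(S,V,k),g(k,S),g(leaf(1),branch(k,branch(M,M,1),g(zero,k)))) =?= h(branch(g(branch(M,P,1),leaf(M)),X,k),V,g(M,P)).
Decompose h/3: branch(S,V,k) =?= branch(g(branch(M,P,1),leaf(M)),X,k),  g(k,S) =?= V,  g(leaf(1),branch(k,branch(M,M,1),g(zero,k))) =?= g(M,P).
Decompose branch/3: S =?= g(branch(M,P,1),leaf(M)),  V =?= X,  k =?= k.
Bind S := g(branch(M,P,1),leaf(M)); substituting into the one remaining equation that mentions S gives: g(k,g(branch(M,P,1),leaf(M))) =?= V.
Bind V := X; substituting into the one remaining equation that mentions V gives: g(k,g(branch(M,P,1),leaf(M))) =?= X.
Delete trivial equation k =?= k.
Bind X := g(k,g(branch(M,P,1),leaf(M))); no other remaining equation mentions X. Substituting into the earlier binding gives V := g(k,g(branch(M,P,1),leaf(M))).
Decompose g/2: leaf(1) =?= M,  branch(k,branch(M,M,1),g(zero,k)) =?= P.
Bind M := leaf(1); substituting into the remaining equation gives: branch(k,branch(leaf(1),leaf(1),1),g(zero,k)) =?= P. Substituting into the earlier bindings gives S := g(branch(leaf(1),P,1),leaf(leaf(1))), V := g(k,g(branch(leaf(1),P,1),leaf(leaf(1)))), X := g(k,g(branch(leaf(1),P,1),leaf(leaf(1)))).
Bind P := branch(k,branch(leaf(1),leaf(1),1),g(zero,k)). Substituting into the earlier bindings gives S := g(branch(leaf(1),branch(k,branch(leaf(1),leaf(1),1),g(zero,k)),1),leaf(leaf(1))), V := g(k,g(branch(leaf(1),branch(k,branch(leaf(1),leaf(1),1),g(zero,k)),1),leaf(leaf(1)))), X := g(k,g(branch(leaf(1),branch(k,branch(leaf(1),leaf(1),1),g(zero,k)),1),leaf(leaf(1)))).
MGU = { S := g(branch(leaf(1),branch(k,branch(leaf(1),leaf(1),1),g(zero,k)),1),leaf(leaf(1))), V := g(k,g(branch(leaf(1),branch(k,branch(leaf(1),leaf(1),1),g(zero,k)),1),leaf(leaf(1)))), X := g(k,g(branch(leaf(1),branch(k,branch(leaf(1),leaf(1),1),g(zero,k)),1),leaf(leaf(1)))), M := leaf(1), P := branch(k,branch(leaf(1),leaf(1),1),g(zero,k)) }, so X := g(k,g(branch(leaf(1),branch(k,branch(leaf(1),leaf(1),1),g(zero,k)),1),leaf(leaf(1)))).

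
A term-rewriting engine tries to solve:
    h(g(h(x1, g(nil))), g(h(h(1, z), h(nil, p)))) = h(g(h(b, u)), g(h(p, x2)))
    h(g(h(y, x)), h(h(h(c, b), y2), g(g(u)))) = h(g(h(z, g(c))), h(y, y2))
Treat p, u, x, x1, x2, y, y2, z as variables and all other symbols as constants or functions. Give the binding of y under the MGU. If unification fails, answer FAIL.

h(h(c, b), g(g(g(nil))))

Decompose h/2: g(h(x1, g(nil))) = g(h(b, u)),  g(h(h(1, z), h(nil, p))) = g(h(p, x2)).
Decompose g/1: h(x1, g(nil)) = h(b, u).
Decompose h/2: x1 = b,  g(nil) = u.
Bind x1 := b; no other remaining equation mentions x1.
Bind u := g(nil); substituting into the one remaining equation that mentions u gives: h(g(h(y, x)), h(h(h(c, b), y2), g(g(g(nil))))) = h(g(h(z, g(c))), h(y, y2)).
Decompose g/1: h(h(1, z), h(nil, p)) = h(p, x2).
Decompose h/2: h(1, z) = p,  h(nil, p) = x2.
Bind p := h(1, z); substituting into the one remaining equation that mentions p gives: h(nil, h(1, z)) = x2.
Bind x2 := h(nil, h(1, z)); no other remaining equation mentions x2.
Decompose h/2: g(h(y, x)) = g(h(z, g(c))),  h(h(h(c, b), y2), g(g(g(nil)))) = h(y, y2).
Decompose g/1: h(y, x) = h(z, g(c)).
Decompose h/2: y = z,  x = g(c).
Bind y := z; substituting into the one remaining equation that mentions y gives: h(h(h(c, b), y2), g(g(g(nil)))) = h(z, y2).
Bind x := g(c); no other remaining equation mentions x.
Decompose h/2: h(h(c, b), y2) = z,  g(g(g(nil))) = y2.
Bind z := h(h(c, b), y2); no other remaining equation mentions z. Substituting into the earlier bindings gives p := h(1, h(h(c, b), y2)), x2 := h(nil, h(1, h(h(c, b), y2))), y := h(h(c, b), y2).
Bind y2 := g(g(g(nil))). Substituting into the earlier bindings gives p := h(1, h(h(c, b), g(g(g(nil))))), x2 := h(nil, h(1, h(h(c, b), g(g(g(nil)))))), y := h(h(c, b), g(g(g(nil)))), z := h(h(c, b), g(g(g(nil)))).
MGU = { x1 ↦ b, u ↦ g(nil), p ↦ h(1, h(h(c, b), g(g(g(nil))))), x2 ↦ h(nil, h(1, h(h(c, b), g(g(g(nil)))))), y ↦ h(h(c, b), g(g(g(nil)))), x ↦ g(c), z ↦ h(h(c, b), g(g(g(nil)))), y2 ↦ g(g(g(nil))) }, so y ↦ h(h(c, b), g(g(g(nil)))).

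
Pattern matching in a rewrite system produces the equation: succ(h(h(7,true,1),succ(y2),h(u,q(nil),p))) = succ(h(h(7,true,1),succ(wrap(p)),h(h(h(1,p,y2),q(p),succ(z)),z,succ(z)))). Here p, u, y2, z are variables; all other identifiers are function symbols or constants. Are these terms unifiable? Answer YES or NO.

Decompose succ/1: h(h(7,true,1),succ(y2),h(u,q(nil),p)) = h(h(7,true,1),succ(wrap(p)),h(h(h(1,p,y2),q(p),succ(z)),z,succ(z))).
Decompose h/3: h(7,true,1) = h(7,true,1),  succ(y2) = succ(wrap(p)),  h(u,q(nil),p) = h(h(h(1,p,y2),q(p),succ(z)),z,succ(z)).
Delete trivial equation h(7,true,1) = h(7,true,1).
Decompose succ/1: y2 = wrap(p).
Bind y2 := wrap(p); substituting into the remaining equation gives: h(u,q(nil),p) = h(h(h(1,p,wrap(p)),q(p),succ(z)),z,succ(z)).
Decompose h/3: u = h(h(1,p,wrap(p)),q(p),succ(z)),  q(nil) = z,  p = succ(z).
Bind u := h(h(1,p,wrap(p)),q(p),succ(z)); no other remaining equation mentions u.
Bind z := q(nil); substituting into the remaining equation gives: p = succ(q(nil)). Substituting into the earlier binding gives u := h(h(1,p,wrap(p)),q(p),succ(q(nil))).
Bind p := succ(q(nil)). Substituting into the earlier bindings gives y2 := wrap(succ(q(nil))), u := h(h(1,succ(q(nil)),wrap(succ(q(nil)))),q(succ(q(nil))),succ(q(nil))).
No equations remain and no clash or occurs-check failure arose, so a unifier exists.

YES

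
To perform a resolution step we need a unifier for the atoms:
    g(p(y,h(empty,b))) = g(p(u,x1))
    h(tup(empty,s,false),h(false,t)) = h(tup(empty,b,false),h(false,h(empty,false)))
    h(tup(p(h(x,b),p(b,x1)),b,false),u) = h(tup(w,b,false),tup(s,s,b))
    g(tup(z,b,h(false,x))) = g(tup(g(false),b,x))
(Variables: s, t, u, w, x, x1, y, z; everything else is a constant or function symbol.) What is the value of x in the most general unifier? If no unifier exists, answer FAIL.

FAIL

Decompose g/1: p(y,h(empty,b)) = p(u,x1).
Decompose p/2: y = u,  h(empty,b) = x1.
Bind y := u; no other remaining equation mentions y.
Bind x1 := h(empty,b); substituting into the one remaining equation that mentions x1 gives: h(tup(p(h(x,b),p(b,h(empty,b))),b,false),u) = h(tup(w,b,false),tup(s,s,b)).
Decompose h/2: tup(empty,s,false) = tup(empty,b,false),  h(false,t) = h(false,h(empty,false)).
Decompose tup/3: empty = empty,  s = b,  false = false.
Delete trivial equation empty = empty.
Bind s := b; substituting into the one remaining equation that mentions s gives: h(tup(p(h(x,b),p(b,h(empty,b))),b,false),u) = h(tup(w,b,false),tup(b,b,b)).
Delete trivial equation false = false.
Decompose h/2: false = false,  t = h(empty,false).
Delete trivial equation false = false.
Bind t := h(empty,false); no other remaining equation mentions t.
Decompose h/2: tup(p(h(x,b),p(b,h(empty,b))),b,false) = tup(w,b,false),  u = tup(b,b,b).
Decompose tup/3: p(h(x,b),p(b,h(empty,b))) = w,  b = b,  false = false.
Bind w := p(h(x,b),p(b,h(empty,b))); no other remaining equation mentions w.
Delete trivial equation b = b.
Delete trivial equation false = false.
Bind u := tup(b,b,b); no other remaining equation mentions u. Substituting into the earlier binding gives y := tup(b,b,b).
Decompose g/1: tup(z,b,h(false,x)) = tup(g(false),b,x).
Decompose tup/3: z = g(false),  b = b,  h(false,x) = x.
Bind z := g(false); no other remaining equation mentions z.
Delete trivial equation b = b.
Occurs check fails: x occurs in h(false,x); the equation x = h(false,x) has no finite solution.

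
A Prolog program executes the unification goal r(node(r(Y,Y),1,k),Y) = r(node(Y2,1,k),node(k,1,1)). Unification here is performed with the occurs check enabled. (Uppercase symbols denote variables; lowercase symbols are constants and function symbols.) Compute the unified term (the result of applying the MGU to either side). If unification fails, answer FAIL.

r(node(r(node(k,1,1),node(k,1,1)),1,k),node(k,1,1))

Decompose r/2: node(r(Y,Y),1,k) = node(Y2,1,k),  Y = node(k,1,1).
Decompose node/3: r(Y,Y) = Y2,  1 = 1,  k = k.
Bind Y2 := r(Y,Y); no other remaining equation mentions Y2.
Delete trivial equation 1 = 1.
Delete trivial equation k = k.
Bind Y := node(k,1,1). Substituting into the earlier binding gives Y2 := r(node(k,1,1),node(k,1,1)).
Applying the MGU to either side gives r(node(r(node(k,1,1),node(k,1,1)),1,k),node(k,1,1)).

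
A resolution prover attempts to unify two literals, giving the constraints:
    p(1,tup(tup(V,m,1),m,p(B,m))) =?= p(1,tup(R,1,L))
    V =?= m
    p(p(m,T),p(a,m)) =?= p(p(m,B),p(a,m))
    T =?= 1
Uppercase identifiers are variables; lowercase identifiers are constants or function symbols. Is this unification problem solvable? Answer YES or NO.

Decompose p/2: 1 =?= 1,  tup(tup(V,m,1),m,p(B,m)) =?= tup(R,1,L).
Delete trivial equation 1 =?= 1.
Decompose tup/3: tup(V,m,1) =?= R,  m =?= 1,  p(B,m) =?= L.
Bind R := tup(V,m,1); no other remaining equation mentions R.
Clash: constants m and 1 differ; no unifier exists.

NO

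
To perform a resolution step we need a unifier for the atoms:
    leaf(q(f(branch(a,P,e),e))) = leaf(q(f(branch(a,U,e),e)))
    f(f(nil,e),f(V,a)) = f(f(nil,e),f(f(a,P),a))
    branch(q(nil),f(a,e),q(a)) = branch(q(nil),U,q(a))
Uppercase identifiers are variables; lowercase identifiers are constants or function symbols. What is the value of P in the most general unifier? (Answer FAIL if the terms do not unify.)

Decompose leaf/1: q(f(branch(a,P,e),e)) = q(f(branch(a,U,e),e)).
Decompose q/1: f(branch(a,P,e),e) = f(branch(a,U,e),e).
Decompose f/2: branch(a,P,e) = branch(a,U,e),  e = e.
Decompose branch/3: a = a,  P = U,  e = e.
Delete trivial equation a = a.
Bind P := U; substituting into the one remaining equation that mentions P gives: f(f(nil,e),f(V,a)) = f(f(nil,e),f(f(a,U),a)).
Delete trivial equation e = e.
Delete trivial equation e = e.
Decompose f/2: f(nil,e) = f(nil,e),  f(V,a) = f(f(a,U),a).
Delete trivial equation f(nil,e) = f(nil,e).
Decompose f/2: V = f(a,U),  a = a.
Bind V := f(a,U); no other remaining equation mentions V.
Delete trivial equation a = a.
Decompose branch/3: q(nil) = q(nil),  f(a,e) = U,  q(a) = q(a).
Delete trivial equation q(nil) = q(nil).
Bind U := f(a,e); no other remaining equation mentions U. Substituting into the earlier bindings gives P := f(a,e), V := f(a,f(a,e)).
Delete trivial equation q(a) = q(a).
MGU = { P ↦ f(a,e), V ↦ f(a,f(a,e)), U ↦ f(a,e) }, so P ↦ f(a,e).

f(a,e)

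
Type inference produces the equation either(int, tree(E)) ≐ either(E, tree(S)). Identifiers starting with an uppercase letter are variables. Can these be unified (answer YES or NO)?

YES

Decompose either/2: int ≐ E,  tree(E) ≐ tree(S).
Bind E := int; substituting into the remaining equation gives: tree(int) ≐ tree(S).
Decompose tree/1: int ≐ S.
Bind S := int.
No equations remain and no clash or occurs-check failure arose, so a unifier exists.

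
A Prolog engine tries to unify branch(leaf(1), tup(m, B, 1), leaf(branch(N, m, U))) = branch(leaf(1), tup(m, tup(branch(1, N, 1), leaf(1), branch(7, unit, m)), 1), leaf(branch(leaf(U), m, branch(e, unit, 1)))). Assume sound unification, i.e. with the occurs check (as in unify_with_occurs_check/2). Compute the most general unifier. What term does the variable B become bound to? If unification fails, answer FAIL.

Decompose branch/3: leaf(1) = leaf(1),  tup(m, B, 1) = tup(m, tup(branch(1, N, 1), leaf(1), branch(7, unit, m)), 1),  leaf(branch(N, m, U)) = leaf(branch(leaf(U), m, branch(e, unit, 1))).
Delete trivial equation leaf(1) = leaf(1).
Decompose tup/3: m = m,  B = tup(branch(1, N, 1), leaf(1), branch(7, unit, m)),  1 = 1.
Delete trivial equation m = m.
Bind B := tup(branch(1, N, 1), leaf(1), branch(7, unit, m)); no other remaining equation mentions B.
Delete trivial equation 1 = 1.
Decompose leaf/1: branch(N, m, U) = branch(leaf(U), m, branch(e, unit, 1)).
Decompose branch/3: N = leaf(U),  m = m,  U = branch(e, unit, 1).
Bind N := leaf(U); no other remaining equation mentions N. Substituting into the earlier binding gives B := tup(branch(1, leaf(U), 1), leaf(1), branch(7, unit, m)).
Delete trivial equation m = m.
Bind U := branch(e, unit, 1). Substituting into the earlier bindings gives B := tup(branch(1, leaf(branch(e, unit, 1)), 1), leaf(1), branch(7, unit, m)), N := leaf(branch(e, unit, 1)).
MGU = { B ↦ tup(branch(1, leaf(branch(e, unit, 1)), 1), leaf(1), branch(7, unit, m)), N ↦ leaf(branch(e, unit, 1)), U ↦ branch(e, unit, 1) }, so B ↦ tup(branch(1, leaf(branch(e, unit, 1)), 1), leaf(1), branch(7, unit, m)).

tup(branch(1, leaf(branch(e, unit, 1)), 1), leaf(1), branch(7, unit, m))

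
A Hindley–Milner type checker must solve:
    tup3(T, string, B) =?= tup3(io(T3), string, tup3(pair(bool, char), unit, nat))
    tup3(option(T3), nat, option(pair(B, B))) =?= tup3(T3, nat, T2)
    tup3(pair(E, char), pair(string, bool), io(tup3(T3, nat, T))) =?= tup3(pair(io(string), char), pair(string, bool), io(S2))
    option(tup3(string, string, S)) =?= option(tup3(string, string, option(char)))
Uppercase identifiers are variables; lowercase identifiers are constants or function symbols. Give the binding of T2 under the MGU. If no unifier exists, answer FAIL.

FAIL

Decompose tup3/3: T =?= io(T3),  string =?= string,  B =?= tup3(pair(bool, char), unit, nat).
Bind T := io(T3); substituting into the one remaining equation that mentions T gives: tup3(pair(E, char), pair(string, bool), io(tup3(T3, nat, io(T3)))) =?= tup3(pair(io(string), char), pair(string, bool), io(S2)).
Delete trivial equation string =?= string.
Bind B := tup3(pair(bool, char), unit, nat); substituting into the one remaining equation that mentions B gives: tup3(option(T3), nat, option(pair(tup3(pair(bool, char), unit, nat), tup3(pair(bool, char), unit, nat)))) =?= tup3(T3, nat, T2).
Decompose tup3/3: option(T3) =?= T3,  nat =?= nat,  option(pair(tup3(pair(bool, char), unit, nat), tup3(pair(bool, char), unit, nat))) =?= T2.
Occurs check fails: T3 occurs in option(T3); the equation T3 =?= option(T3) has no finite solution.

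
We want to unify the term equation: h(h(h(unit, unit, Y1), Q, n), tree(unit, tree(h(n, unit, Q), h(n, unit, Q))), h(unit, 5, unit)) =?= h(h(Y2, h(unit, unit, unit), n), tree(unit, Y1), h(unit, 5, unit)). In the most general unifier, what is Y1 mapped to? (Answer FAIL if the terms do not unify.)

Decompose h/3: h(h(unit, unit, Y1), Q, n) =?= h(Y2, h(unit, unit, unit), n),  tree(unit, tree(h(n, unit, Q), h(n, unit, Q))) =?= tree(unit, Y1),  h(unit, 5, unit) =?= h(unit, 5, unit).
Decompose h/3: h(unit, unit, Y1) =?= Y2,  Q =?= h(unit, unit, unit),  n =?= n.
Bind Y2 := h(unit, unit, Y1); no other remaining equation mentions Y2.
Bind Q := h(unit, unit, unit); substituting into the one remaining equation that mentions Q gives: tree(unit, tree(h(n, unit, h(unit, unit, unit)), h(n, unit, h(unit, unit, unit)))) =?= tree(unit, Y1).
Delete trivial equation n =?= n.
Decompose tree/2: unit =?= unit,  tree(h(n, unit, h(unit, unit, unit)), h(n, unit, h(unit, unit, unit))) =?= Y1.
Delete trivial equation unit =?= unit.
Bind Y1 := tree(h(n, unit, h(unit, unit, unit)), h(n, unit, h(unit, unit, unit))); no other remaining equation mentions Y1. Substituting into the earlier binding gives Y2 := h(unit, unit, tree(h(n, unit, h(unit, unit, unit)), h(n, unit, h(unit, unit, unit)))).
Delete trivial equation h(unit, 5, unit) =?= h(unit, 5, unit).
MGU = { Y2 -> h(unit, unit, tree(h(n, unit, h(unit, unit, unit)), h(n, unit, h(unit, unit, unit)))), Q -> h(unit, unit, unit), Y1 -> tree(h(n, unit, h(unit, unit, unit)), h(n, unit, h(unit, unit, unit))) }, so Y1 -> tree(h(n, unit, h(unit, unit, unit)), h(n, unit, h(unit, unit, unit))).

tree(h(n, unit, h(unit, unit, unit)), h(n, unit, h(unit, unit, unit)))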